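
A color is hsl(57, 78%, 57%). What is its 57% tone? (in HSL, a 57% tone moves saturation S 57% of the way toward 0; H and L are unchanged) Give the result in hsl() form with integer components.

hsl(57, 34%, 57%)

S moves 57% from 78 toward 0: 78 − 44.46 = 33.54 → 34.
H and L are unchanged.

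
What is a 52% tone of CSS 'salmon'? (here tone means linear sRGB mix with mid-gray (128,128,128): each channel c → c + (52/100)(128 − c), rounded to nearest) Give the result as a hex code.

CSS salmon is rgb(250, 128, 114).
Lerp each channel 52% toward 128:
  R: 250 + 0.52×(128−250) = 250 − 63.44 = 186.56 → 187
  G: 128 + 0 = 128 → 128
  B: 114 + 0.52×(128−114) = 114 + 7.28 = 121.28 → 121
rgb(187, 128, 121) = #bb8079.

#bb8079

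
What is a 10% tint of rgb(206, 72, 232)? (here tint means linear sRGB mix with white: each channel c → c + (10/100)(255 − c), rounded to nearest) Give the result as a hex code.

Lerp each channel 10% toward 255:
  R: 206 + 4.9 = 210.9 → 211
  G: 72 + 0.1×(255−72) = 72 + 18.3 = 90.3 → 90
  B: 232 + 2.3 = 234.3 → 234
rgb(211, 90, 234) = #D35AEA.

#D35AEA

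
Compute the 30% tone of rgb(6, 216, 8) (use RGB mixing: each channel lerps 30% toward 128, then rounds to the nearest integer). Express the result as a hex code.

#2bbe2c

Lerp each channel 30% toward 128:
  R: 6 + 36.6 = 42.6 → 43
  G: 216 + 0.3×(128−216) = 216 − 26.4 = 189.6 → 190
  B: 8 + 36 = 44 → 44
rgb(43, 190, 44) = #2bbe2c.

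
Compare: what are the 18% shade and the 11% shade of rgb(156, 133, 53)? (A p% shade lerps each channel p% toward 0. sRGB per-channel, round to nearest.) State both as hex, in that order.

#806D2B, #8B762F

18% shade:
  R: 156 + 0.18×(0−156) = 156 − 28.08 = 127.92 → 128
  G: 133 + 0.18×(0−133) = 133 − 23.94 = 109.06 → 109
  B: 53 + 0.18×(0−53) = 53 − 9.54 = 43.46 → 43
  → #806D2B
11% shade:
  R: 156 − 17.16 = 138.84 → 139
  G: 133 − 14.63 = 118.37 → 118
  B: 53 − 5.83 = 47.17 → 47
  → #8B762F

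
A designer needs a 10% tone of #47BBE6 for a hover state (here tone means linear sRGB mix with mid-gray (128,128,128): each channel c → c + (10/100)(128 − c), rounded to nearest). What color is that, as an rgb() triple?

#47BBE6 is rgb(71, 187, 230).
A 10% tone moves each channel 10% toward 128:
  R: 71 + 0.1×(128−71) = 71 + 5.7 = 76.7 → 77
  G: 187 − 5.9 = 181.1 → 181
  B: 230 + 0.1×(128−230) = 230 − 10.2 = 219.8 → 220

rgb(77, 181, 220)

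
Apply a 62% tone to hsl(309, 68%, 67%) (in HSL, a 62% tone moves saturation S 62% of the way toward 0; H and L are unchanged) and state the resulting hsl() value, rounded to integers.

hsl(309, 26%, 67%)

S moves 62% from 68 toward 0: 68 − 42.16 = 25.84 → 26.
H and L are unchanged.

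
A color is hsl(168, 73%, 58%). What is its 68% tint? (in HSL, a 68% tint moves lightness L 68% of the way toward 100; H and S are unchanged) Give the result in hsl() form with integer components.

hsl(168, 73%, 87%)

L moves 68% from 58 toward 100: 58 + 28.56 = 86.56 → 87.
H and S are unchanged.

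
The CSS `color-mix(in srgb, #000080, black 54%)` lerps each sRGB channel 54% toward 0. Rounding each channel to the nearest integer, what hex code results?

#00003B

#000080 is rgb(0, 0, 128).
Per channel, c → c + 0.54(0 − c):
  R: 0 + 0.54×(0−0) = 0 + 0 = 0 → 0
  G: 0 + 0.54×(0−0) = 0 + 0 = 0 → 0
  B: 128 + 0.54×(0−128) = 128 − 69.12 = 58.88 → 59
rgb(0, 0, 59) = #00003B.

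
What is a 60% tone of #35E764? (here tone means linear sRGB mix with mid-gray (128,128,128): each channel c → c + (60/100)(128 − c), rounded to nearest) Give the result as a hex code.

#35E764 is rgb(53, 231, 100).
A 60% tone moves each channel 60% toward 128:
  R: 53 + 45 = 98 → 98
  G: 231 − 61.8 = 169.2 → 169
  B: 100 + 0.6×(128−100) = 100 + 16.8 = 116.8 → 117
rgb(98, 169, 117) = #62A975.

#62A975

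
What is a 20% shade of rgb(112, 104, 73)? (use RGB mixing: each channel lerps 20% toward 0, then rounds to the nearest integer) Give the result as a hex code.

#5A533A

Per channel, c → c + 0.2(0 − c):
  R: 112 + 0.2×(0−112) = 112 − 22.4 = 89.6 → 90
  G: 104 + 0.2×(0−104) = 104 − 20.8 = 83.2 → 83
  B: 73 + 0.2×(0−73) = 73 − 14.6 = 58.4 → 58
rgb(90, 83, 58) = #5A533A.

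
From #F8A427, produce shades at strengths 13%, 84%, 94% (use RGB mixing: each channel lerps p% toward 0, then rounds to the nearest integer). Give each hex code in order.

#D88F22, #281A06, #0F0A02

#F8A427 is rgb(248, 164, 39).
13%: (248 − 32.24 = 215.76→216, 164 − 21.32 = 142.68→143, 39 − 5.07 = 33.93→34) → #D88F22
84%: (248 − 208.32 = 39.68→40, 164 − 137.76 = 26.24→26, 39 − 32.76 = 6.24→6) → #281A06
94%: (248 − 233.12 = 14.88→15, 164 − 154.16 = 9.84→10, 39 − 36.66 = 2.34→2) → #0F0A02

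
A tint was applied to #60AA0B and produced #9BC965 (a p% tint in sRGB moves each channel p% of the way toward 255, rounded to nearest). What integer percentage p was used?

37%

#60AA0B is rgb(96, 170, 11); #9BC965 is rgb(155, 201, 101).
On the B channel (widest range): 101 ≈ 11 + (p/100)(255 − 11), so p ≈ 100×(101 − 11)/(255 − 11) = 9000/244 = 36.89.
p = 37 reproduces all three channels after rounding.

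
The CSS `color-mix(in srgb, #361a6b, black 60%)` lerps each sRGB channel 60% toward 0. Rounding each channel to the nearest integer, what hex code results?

#361a6b is rgb(54, 26, 107).
Lerp each channel 60% toward 0:
  R: 54 − 32.4 = 21.6 → 22
  G: 26 − 15.6 = 10.4 → 10
  B: 107 − 64.2 = 42.8 → 43
rgb(22, 10, 43) = #160a2b.

#160a2b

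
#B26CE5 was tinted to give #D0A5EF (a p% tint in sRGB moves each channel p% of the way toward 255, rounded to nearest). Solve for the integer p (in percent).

39%

#B26CE5 is rgb(178, 108, 229); #D0A5EF is rgb(208, 165, 239).
On the G channel (widest range): 165 ≈ 108 + (p/100)(255 − 108), so p ≈ 100×(165 − 108)/(255 − 108) = 5700/147 = 38.78.
p = 39 reproduces all three channels after rounding.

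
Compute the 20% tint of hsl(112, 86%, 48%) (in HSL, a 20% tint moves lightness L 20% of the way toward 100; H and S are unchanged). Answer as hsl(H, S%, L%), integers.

hsl(112, 86%, 58%)

L moves 20% from 48 toward 100: 48 + 10.4 = 58.4 → 58.
H and S are unchanged.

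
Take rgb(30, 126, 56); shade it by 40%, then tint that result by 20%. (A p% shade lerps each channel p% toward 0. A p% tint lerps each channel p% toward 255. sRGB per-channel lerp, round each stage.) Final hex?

#41704E

Per channel, c → c + 0.4(0 − c):
  R: 30 + 0.4×(0−30) = 30 − 12 = 18 → 18
  G: 126 − 50.4 = 75.6 → 76
  B: 56 − 22.4 = 33.6 → 34
After the shade: rgb(18, 76, 34) = #124C22.
Per channel, c → c + 0.2(255 − c):
  R: 18 + 0.2×(255−18) = 18 + 47.4 = 65.4 → 65
  G: 76 + 0.2×(255−76) = 76 + 35.8 = 111.8 → 112
  B: 34 + 0.2×(255−34) = 34 + 44.2 = 78.2 → 78
rgb(65, 112, 78) = #41704E.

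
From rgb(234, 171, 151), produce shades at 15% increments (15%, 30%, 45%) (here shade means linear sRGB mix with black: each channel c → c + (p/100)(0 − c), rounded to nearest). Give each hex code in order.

#C79180, #A4786A, #815E53

15%: (234 − 35.1 = 198.9→199, 171 − 25.65 = 145.35→145, 151 − 22.65 = 128.35→128) → #C79180
30%: (234 − 70.2 = 163.8→164, 171 − 51.3 = 119.7→120, 151 − 45.3 = 105.7→106) → #A4786A
45%: (234 − 105.3 = 128.7→129, 171 − 76.95 = 94.05→94, 151 − 67.95 = 83.05→83) → #815E53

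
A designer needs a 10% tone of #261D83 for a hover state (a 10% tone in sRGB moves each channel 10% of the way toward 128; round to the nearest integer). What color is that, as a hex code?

#2F2783

#261D83 is rgb(38, 29, 131).
Per channel, c → c + 0.1(128 − c):
  R: 38 + 0.1×(128−38) = 38 + 9 = 47 → 47
  G: 29 + 0.1×(128−29) = 29 + 9.9 = 38.9 → 39
  B: 131 + 0.1×(128−131) = 131 − 0.3 = 130.7 → 131
rgb(47, 39, 131) = #2F2783.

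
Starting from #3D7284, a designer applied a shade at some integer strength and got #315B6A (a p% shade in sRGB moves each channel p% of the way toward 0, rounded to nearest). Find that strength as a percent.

20%

#3D7284 is rgb(61, 114, 132); #315B6A is rgb(49, 91, 106).
On the B channel (widest range): 106 ≈ 132 + (p/100)(0 − 132), so p ≈ 100×(106 − 132)/(0 − 132) = -2600/-132 = 19.70.
p = 20 reproduces all three channels after rounding.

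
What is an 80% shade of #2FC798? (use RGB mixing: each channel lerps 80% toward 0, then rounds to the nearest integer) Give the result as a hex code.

#2FC798 is rgb(47, 199, 152).
Per channel, c → c + 0.8(0 − c):
  R: 47 + 0.8×(0−47) = 47 − 37.6 = 9.4 → 9
  G: 199 + 0.8×(0−199) = 199 − 159.2 = 39.8 → 40
  B: 152 − 121.6 = 30.4 → 30
rgb(9, 40, 30) = #09281E.

#09281E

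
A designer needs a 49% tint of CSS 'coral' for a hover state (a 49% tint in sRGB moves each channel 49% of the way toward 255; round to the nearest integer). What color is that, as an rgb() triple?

CSS coral is rgb(255, 127, 80).
Per channel, c → c + 0.49(255 − c):
  R: 255 + 0.49×(255−255) = 255 + 0 = 255 → 255
  G: 127 + 62.72 = 189.72 → 190
  B: 80 + 85.75 = 165.75 → 166

rgb(255, 190, 166)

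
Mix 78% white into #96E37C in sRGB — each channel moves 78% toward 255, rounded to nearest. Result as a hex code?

#96E37C is rgb(150, 227, 124).
Per channel, c → c + 0.78(255 − c):
  R: 150 + 81.9 = 231.9 → 232
  G: 227 + 21.84 = 248.84 → 249
  B: 124 + 0.78×(255−124) = 124 + 102.18 = 226.18 → 226
rgb(232, 249, 226) = #E8F9E2.

#E8F9E2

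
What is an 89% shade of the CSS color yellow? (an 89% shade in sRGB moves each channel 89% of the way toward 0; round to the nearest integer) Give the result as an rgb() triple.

CSS yellow is rgb(255, 255, 0).
Lerp each channel 89% toward 0:
  R: 255 − 226.95 = 28.05 → 28
  G: 255 + 0.89×(0−255) = 255 − 226.95 = 28.05 → 28
  B: 0 + 0.89×(0−0) = 0 + 0 = 0 → 0

rgb(28, 28, 0)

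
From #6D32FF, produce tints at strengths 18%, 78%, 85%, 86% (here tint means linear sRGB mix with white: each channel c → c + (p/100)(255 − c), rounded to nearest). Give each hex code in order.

#8757FF, #DFD2FF, #E9E0FF, #EBE2FF

#6D32FF is rgb(109, 50, 255).
18%: (109 + 26.28 = 135.28→135, 50 + 36.9 = 86.9→87, 255→255) → #8757FF
78%: (109 + 113.88 = 222.88→223, 50 + 159.9 = 209.9→210, 255→255) → #DFD2FF
85%: (109 + 124.1 = 233.1→233, 50 + 174.25 = 224.25→224, 255→255) → #E9E0FF
86%: (109 + 125.56 = 234.56→235, 50 + 176.3 = 226.3→226, 255→255) → #EBE2FF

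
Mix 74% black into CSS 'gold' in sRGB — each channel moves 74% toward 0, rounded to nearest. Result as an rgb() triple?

rgb(66, 56, 0)

CSS gold is rgb(255, 215, 0).
Lerp each channel 74% toward 0:
  R: 255 + 0.74×(0−255) = 255 − 188.7 = 66.3 → 66
  G: 215 + 0.74×(0−215) = 215 − 159.1 = 55.9 → 56
  B: 0 + 0.74×(0−0) = 0 + 0 = 0 → 0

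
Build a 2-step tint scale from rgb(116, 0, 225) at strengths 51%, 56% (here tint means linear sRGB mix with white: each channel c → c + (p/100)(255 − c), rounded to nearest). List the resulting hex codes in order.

#bb82f0, #c28ff2

51%: (116 + 70.89 = 186.89→187, 0 + 130.05 = 130.05→130, 225 + 15.3 = 240.3→240) → #bb82f0
56%: (116 + 77.84 = 193.84→194, 0 + 142.8 = 142.8→143, 225 + 16.8 = 241.8→242) → #c28ff2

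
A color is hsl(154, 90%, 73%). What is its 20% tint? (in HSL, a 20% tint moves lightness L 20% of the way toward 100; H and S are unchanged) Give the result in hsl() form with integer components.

hsl(154, 90%, 78%)

L moves 20% from 73 toward 100: 73 + 5.4 = 78.4 → 78.
H and S are unchanged.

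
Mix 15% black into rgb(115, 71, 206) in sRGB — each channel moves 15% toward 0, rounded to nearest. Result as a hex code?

#623CAF

A 15% shade moves each channel 15% toward 0:
  R: 115 − 17.25 = 97.75 → 98
  G: 71 + 0.15×(0−71) = 71 − 10.65 = 60.35 → 60
  B: 206 − 30.9 = 175.1 → 175
rgb(98, 60, 175) = #623CAF.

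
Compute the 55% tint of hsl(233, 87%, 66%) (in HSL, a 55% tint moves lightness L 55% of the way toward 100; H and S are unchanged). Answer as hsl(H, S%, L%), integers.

L moves 55% from 66 toward 100: 66 + 18.7 = 84.7 → 85.
H and S are unchanged.

hsl(233, 87%, 85%)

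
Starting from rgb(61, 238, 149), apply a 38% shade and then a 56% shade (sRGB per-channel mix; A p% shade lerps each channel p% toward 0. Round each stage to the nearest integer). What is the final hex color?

#114128

Lerp each channel 38% toward 0:
  R: 61 + 0.38×(0−61) = 61 − 23.18 = 37.82 → 38
  G: 238 + 0.38×(0−238) = 238 − 90.44 = 147.56 → 148
  B: 149 − 56.62 = 92.38 → 92
After the shade: rgb(38, 148, 92) = #26945c.
A 56% shade moves each channel 56% toward 0:
  R: 38 + 0.56×(0−38) = 38 − 21.28 = 16.72 → 17
  G: 148 + 0.56×(0−148) = 148 − 82.88 = 65.12 → 65
  B: 92 + 0.56×(0−92) = 92 − 51.52 = 40.48 → 40
rgb(17, 65, 40) = #114128.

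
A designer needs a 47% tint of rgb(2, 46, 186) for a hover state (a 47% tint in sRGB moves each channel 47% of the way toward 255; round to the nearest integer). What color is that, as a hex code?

Lerp each channel 47% toward 255:
  R: 2 + 118.91 = 120.91 → 121
  G: 46 + 0.47×(255−46) = 46 + 98.23 = 144.23 → 144
  B: 186 + 32.43 = 218.43 → 218
rgb(121, 144, 218) = #7990DA.

#7990DA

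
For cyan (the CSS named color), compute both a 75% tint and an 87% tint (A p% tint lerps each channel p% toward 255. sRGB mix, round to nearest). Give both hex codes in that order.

CSS cyan is rgb(0, 255, 255).
75% tint:
  R: 0 + 0.75×(255−0) = 0 + 191.25 = 191.25 → 191
  G: 255 + 0 = 255 → 255
  B: 255 + 0 = 255 → 255
  → #bfffff
87% tint:
  R: 0 + 0.87×(255−0) = 0 + 221.85 = 221.85 → 222
  G: 255 + 0.87×(255−255) = 255 + 0 = 255 → 255
  B: 255 + 0.87×(255−255) = 255 + 0 = 255 → 255
  → #deffff

#bfffff, #deffff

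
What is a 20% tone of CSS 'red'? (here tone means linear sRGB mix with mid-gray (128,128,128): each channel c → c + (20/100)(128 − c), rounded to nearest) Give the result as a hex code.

#e61a1a

CSS red is rgb(255, 0, 0).
Per channel, c → c + 0.2(128 − c):
  R: 255 − 25.4 = 229.6 → 230
  G: 0 + 0.2×(128−0) = 0 + 25.6 = 25.6 → 26
  B: 0 + 0.2×(128−0) = 0 + 25.6 = 25.6 → 26
rgb(230, 26, 26) = #e61a1a.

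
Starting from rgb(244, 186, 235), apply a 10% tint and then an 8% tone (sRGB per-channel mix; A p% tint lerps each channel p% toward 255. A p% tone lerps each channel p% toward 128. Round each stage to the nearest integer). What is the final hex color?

Per channel, c → c + 0.1(255 − c):
  R: 244 + 0.1×(255−244) = 244 + 1.1 = 245.1 → 245
  G: 186 + 6.9 = 192.9 → 193
  B: 235 + 0.1×(255−235) = 235 + 2 = 237 → 237
After the tint: rgb(245, 193, 237) = #F5C1ED.
Lerp each channel 8% toward 128:
  R: 245 + 0.08×(128−245) = 245 − 9.36 = 235.64 → 236
  G: 193 + 0.08×(128−193) = 193 − 5.2 = 187.8 → 188
  B: 237 + 0.08×(128−237) = 237 − 8.72 = 228.28 → 228
rgb(236, 188, 228) = #ECBCE4.

#ECBCE4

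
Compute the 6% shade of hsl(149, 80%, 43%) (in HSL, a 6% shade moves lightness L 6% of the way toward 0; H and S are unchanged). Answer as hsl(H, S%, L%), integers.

L moves 6% from 43 toward 0: 43 − 2.58 = 40.42 → 40.
H and S are unchanged.

hsl(149, 80%, 40%)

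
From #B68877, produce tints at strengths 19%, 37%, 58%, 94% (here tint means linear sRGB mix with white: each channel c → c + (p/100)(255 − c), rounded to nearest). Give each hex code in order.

#B68877 is rgb(182, 136, 119).
19%: (182 + 13.87 = 195.87→196, 136 + 22.61 = 158.61→159, 119 + 25.84 = 144.84→145) → #C49F91
37%: (182 + 27.01 = 209.01→209, 136 + 44.03 = 180.03→180, 119 + 50.32 = 169.32→169) → #D1B4A9
58%: (182 + 42.34 = 224.34→224, 136 + 69.02 = 205.02→205, 119 + 78.88 = 197.88→198) → #E0CDC6
94%: (182 + 68.62 = 250.62→251, 136 + 111.86 = 247.86→248, 119 + 127.84 = 246.84→247) → #FBF8F7

#C49F91, #D1B4A9, #E0CDC6, #FBF8F7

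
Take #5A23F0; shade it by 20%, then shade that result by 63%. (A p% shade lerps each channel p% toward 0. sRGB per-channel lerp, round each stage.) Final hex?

#1B0A47

#5A23F0 is rgb(90, 35, 240).
A 20% shade moves each channel 20% toward 0:
  R: 90 + 0.2×(0−90) = 90 − 18 = 72 → 72
  G: 35 − 7 = 28 → 28
  B: 240 − 48 = 192 → 192
After the shade: rgb(72, 28, 192) = #481CC0.
Per channel, c → c + 0.63(0 − c):
  R: 72 + 0.63×(0−72) = 72 − 45.36 = 26.64 → 27
  G: 28 + 0.63×(0−28) = 28 − 17.64 = 10.36 → 10
  B: 192 + 0.63×(0−192) = 192 − 120.96 = 71.04 → 71
rgb(27, 10, 71) = #1B0A47.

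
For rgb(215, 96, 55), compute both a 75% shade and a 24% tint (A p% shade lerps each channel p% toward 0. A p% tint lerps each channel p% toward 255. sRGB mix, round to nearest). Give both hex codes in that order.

75% shade:
  R: 215 − 161.25 = 53.75 → 54
  G: 96 + 0.75×(0−96) = 96 − 72 = 24 → 24
  B: 55 + 0.75×(0−55) = 55 − 41.25 = 13.75 → 14
  → #36180e
24% tint:
  R: 215 + 0.24×(255−215) = 215 + 9.6 = 224.6 → 225
  G: 96 + 0.24×(255−96) = 96 + 38.16 = 134.16 → 134
  B: 55 + 48 = 103 → 103
  → #e18667

#36180e, #e18667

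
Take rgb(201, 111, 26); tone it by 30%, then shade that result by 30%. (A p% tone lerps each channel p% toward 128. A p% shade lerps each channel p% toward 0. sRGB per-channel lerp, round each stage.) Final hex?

#7d5128

Lerp each channel 30% toward 128:
  R: 201 + 0.3×(128−201) = 201 − 21.9 = 179.1 → 179
  G: 111 + 0.3×(128−111) = 111 + 5.1 = 116.1 → 116
  B: 26 + 0.3×(128−26) = 26 + 30.6 = 56.6 → 57
After the tone: rgb(179, 116, 57) = #b37439.
Per channel, c → c + 0.3(0 − c):
  R: 179 + 0.3×(0−179) = 179 − 53.7 = 125.3 → 125
  G: 116 − 34.8 = 81.2 → 81
  B: 57 + 0.3×(0−57) = 57 − 17.1 = 39.9 → 40
rgb(125, 81, 40) = #7d5128.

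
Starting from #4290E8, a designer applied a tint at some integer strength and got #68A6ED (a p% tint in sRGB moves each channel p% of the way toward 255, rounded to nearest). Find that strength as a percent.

#4290E8 is rgb(66, 144, 232); #68A6ED is rgb(104, 166, 237).
On the R channel (widest range): 104 ≈ 66 + (p/100)(255 − 66), so p ≈ 100×(104 − 66)/(255 − 66) = 3800/189 = 20.11.
p = 20 reproduces all three channels after rounding.

20%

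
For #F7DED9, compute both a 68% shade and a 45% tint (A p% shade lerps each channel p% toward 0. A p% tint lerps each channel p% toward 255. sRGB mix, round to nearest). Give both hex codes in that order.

#F7DED9 is rgb(247, 222, 217).
68% shade:
  R: 247 − 167.96 = 79.04 → 79
  G: 222 + 0.68×(0−222) = 222 − 150.96 = 71.04 → 71
  B: 217 + 0.68×(0−217) = 217 − 147.56 = 69.44 → 69
  → #4F4745
45% tint:
  R: 247 + 0.45×(255−247) = 247 + 3.6 = 250.6 → 251
  G: 222 + 14.85 = 236.85 → 237
  B: 217 + 0.45×(255−217) = 217 + 17.1 = 234.1 → 234
  → #FBEDEA

#4F4745, #FBEDEA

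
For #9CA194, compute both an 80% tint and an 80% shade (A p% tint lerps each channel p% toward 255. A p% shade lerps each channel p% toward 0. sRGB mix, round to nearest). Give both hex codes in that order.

#EBECEA, #1F201E

#9CA194 is rgb(156, 161, 148).
80% tint:
  R: 156 + 0.8×(255−156) = 156 + 79.2 = 235.2 → 235
  G: 161 + 0.8×(255−161) = 161 + 75.2 = 236.2 → 236
  B: 148 + 0.8×(255−148) = 148 + 85.6 = 233.6 → 234
  → #EBECEA
80% shade:
  R: 156 − 124.8 = 31.2 → 31
  G: 161 − 128.8 = 32.2 → 32
  B: 148 + 0.8×(0−148) = 148 − 118.4 = 29.6 → 30
  → #1F201E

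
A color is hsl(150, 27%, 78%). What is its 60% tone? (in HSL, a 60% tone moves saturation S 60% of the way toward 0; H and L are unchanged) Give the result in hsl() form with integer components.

hsl(150, 11%, 78%)

S moves 60% from 27 toward 0: 27 − 16.2 = 10.8 → 11.
H and L are unchanged.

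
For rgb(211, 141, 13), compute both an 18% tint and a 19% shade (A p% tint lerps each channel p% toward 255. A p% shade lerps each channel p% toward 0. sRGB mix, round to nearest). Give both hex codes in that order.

#dba239, #ab720b

18% tint:
  R: 211 + 0.18×(255−211) = 211 + 7.92 = 218.92 → 219
  G: 141 + 0.18×(255−141) = 141 + 20.52 = 161.52 → 162
  B: 13 + 0.18×(255−13) = 13 + 43.56 = 56.56 → 57
  → #dba239
19% shade:
  R: 211 − 40.09 = 170.91 → 171
  G: 141 + 0.19×(0−141) = 141 − 26.79 = 114.21 → 114
  B: 13 + 0.19×(0−13) = 13 − 2.47 = 10.53 → 11
  → #ab720b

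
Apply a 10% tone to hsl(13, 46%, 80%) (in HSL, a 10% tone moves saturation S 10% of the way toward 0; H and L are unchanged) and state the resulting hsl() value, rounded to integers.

S moves 10% from 46 toward 0: 46 − 4.6 = 41.4 → 41.
H and L are unchanged.

hsl(13, 41%, 80%)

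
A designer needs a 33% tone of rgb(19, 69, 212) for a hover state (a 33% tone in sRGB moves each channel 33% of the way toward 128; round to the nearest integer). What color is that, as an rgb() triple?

Lerp each channel 33% toward 128:
  R: 19 + 0.33×(128−19) = 19 + 35.97 = 54.97 → 55
  G: 69 + 19.47 = 88.47 → 88
  B: 212 + 0.33×(128−212) = 212 − 27.72 = 184.28 → 184

rgb(55, 88, 184)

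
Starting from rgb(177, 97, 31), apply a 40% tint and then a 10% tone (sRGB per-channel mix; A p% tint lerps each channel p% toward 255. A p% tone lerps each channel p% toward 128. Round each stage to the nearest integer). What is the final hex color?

A 40% tint moves each channel 40% toward 255:
  R: 177 + 31.2 = 208.2 → 208
  G: 97 + 0.4×(255−97) = 97 + 63.2 = 160.2 → 160
  B: 31 + 89.6 = 120.6 → 121
After the tint: rgb(208, 160, 121) = #d0a079.
Lerp each channel 10% toward 128:
  R: 208 − 8 = 200 → 200
  G: 160 − 3.2 = 156.8 → 157
  B: 121 + 0.1×(128−121) = 121 + 0.7 = 121.7 → 122
rgb(200, 157, 122) = #c89d7a.

#c89d7a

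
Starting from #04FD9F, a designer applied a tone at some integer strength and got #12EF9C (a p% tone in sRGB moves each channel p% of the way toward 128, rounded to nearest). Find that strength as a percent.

11%

#04FD9F is rgb(4, 253, 159); #12EF9C is rgb(18, 239, 156).
On the G channel (widest range): 239 ≈ 253 + (p/100)(128 − 253), so p ≈ 100×(239 − 253)/(128 − 253) = -1400/-125 = 11.20.
p = 11 reproduces all three channels after rounding.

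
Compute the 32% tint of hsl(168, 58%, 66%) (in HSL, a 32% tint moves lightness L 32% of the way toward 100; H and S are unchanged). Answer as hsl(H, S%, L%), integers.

L moves 32% from 66 toward 100: 66 + 10.88 = 76.88 → 77.
H and S are unchanged.

hsl(168, 58%, 77%)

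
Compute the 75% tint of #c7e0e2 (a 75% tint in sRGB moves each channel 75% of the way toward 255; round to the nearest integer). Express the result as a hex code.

#c7e0e2 is rgb(199, 224, 226).
A 75% tint moves each channel 75% toward 255:
  R: 199 + 0.75×(255−199) = 199 + 42 = 241 → 241
  G: 224 + 0.75×(255−224) = 224 + 23.25 = 247.25 → 247
  B: 226 + 0.75×(255−226) = 226 + 21.75 = 247.75 → 248
rgb(241, 247, 248) = #f1f7f8.

#f1f7f8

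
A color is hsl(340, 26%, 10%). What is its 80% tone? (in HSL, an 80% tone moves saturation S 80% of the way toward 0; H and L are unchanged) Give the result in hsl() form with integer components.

hsl(340, 5%, 10%)

S moves 80% from 26 toward 0: 26 − 20.8 = 5.2 → 5.
H and L are unchanged.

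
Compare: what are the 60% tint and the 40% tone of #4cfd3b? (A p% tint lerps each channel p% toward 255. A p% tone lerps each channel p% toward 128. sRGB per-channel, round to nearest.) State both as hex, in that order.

#b7feb1, #61cb57

#4cfd3b is rgb(76, 253, 59).
60% tint:
  R: 76 + 0.6×(255−76) = 76 + 107.4 = 183.4 → 183
  G: 253 + 0.6×(255−253) = 253 + 1.2 = 254.2 → 254
  B: 59 + 117.6 = 176.6 → 177
  → #b7feb1
40% tone:
  R: 76 + 0.4×(128−76) = 76 + 20.8 = 96.8 → 97
  G: 253 + 0.4×(128−253) = 253 − 50 = 203 → 203
  B: 59 + 0.4×(128−59) = 59 + 27.6 = 86.6 → 87
  → #61cb57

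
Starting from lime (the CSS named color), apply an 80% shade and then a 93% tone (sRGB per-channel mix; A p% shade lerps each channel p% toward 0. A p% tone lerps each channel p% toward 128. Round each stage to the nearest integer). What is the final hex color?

CSS lime is rgb(0, 255, 0).
Lerp each channel 80% toward 0:
  R: 0 + 0.8×(0−0) = 0 + 0 = 0 → 0
  G: 255 + 0.8×(0−255) = 255 − 204 = 51 → 51
  B: 0 + 0 = 0 → 0
After the shade: rgb(0, 51, 0) = #003300.
A 93% tone moves each channel 93% toward 128:
  R: 0 + 0.93×(128−0) = 0 + 119.04 = 119.04 → 119
  G: 51 + 0.93×(128−51) = 51 + 71.61 = 122.61 → 123
  B: 0 + 0.93×(128−0) = 0 + 119.04 = 119.04 → 119
rgb(119, 123, 119) = #777B77.

#777B77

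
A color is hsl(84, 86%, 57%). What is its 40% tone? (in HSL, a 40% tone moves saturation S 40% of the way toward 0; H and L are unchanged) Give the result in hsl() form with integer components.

S moves 40% from 86 toward 0: 86 − 34.4 = 51.6 → 52.
H and L are unchanged.

hsl(84, 52%, 57%)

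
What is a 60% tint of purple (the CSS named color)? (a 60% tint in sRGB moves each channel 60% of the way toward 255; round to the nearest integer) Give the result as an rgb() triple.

rgb(204, 153, 204)

CSS purple is rgb(128, 0, 128).
Lerp each channel 60% toward 255:
  R: 128 + 0.6×(255−128) = 128 + 76.2 = 204.2 → 204
  G: 0 + 0.6×(255−0) = 0 + 153 = 153 → 153
  B: 128 + 0.6×(255−128) = 128 + 76.2 = 204.2 → 204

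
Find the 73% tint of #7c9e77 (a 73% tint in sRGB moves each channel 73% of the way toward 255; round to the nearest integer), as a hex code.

#dce5da

#7c9e77 is rgb(124, 158, 119).
Per channel, c → c + 0.73(255 − c):
  R: 124 + 0.73×(255−124) = 124 + 95.63 = 219.63 → 220
  G: 158 + 70.81 = 228.81 → 229
  B: 119 + 0.73×(255−119) = 119 + 99.28 = 218.28 → 218
rgb(220, 229, 218) = #dce5da.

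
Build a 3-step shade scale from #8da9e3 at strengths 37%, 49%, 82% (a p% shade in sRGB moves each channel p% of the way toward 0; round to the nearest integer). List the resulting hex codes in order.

#8da9e3 is rgb(141, 169, 227).
37%: (141 − 52.17 = 88.83→89, 169 − 62.53 = 106.47→106, 227 − 83.99 = 143.01→143) → #596a8f
49%: (141 − 69.09 = 71.91→72, 169 − 82.81 = 86.19→86, 227 − 111.23 = 115.77→116) → #485674
82%: (141 − 115.62 = 25.38→25, 169 − 138.58 = 30.42→30, 227 − 186.14 = 40.86→41) → #191e29

#596a8f, #485674, #191e29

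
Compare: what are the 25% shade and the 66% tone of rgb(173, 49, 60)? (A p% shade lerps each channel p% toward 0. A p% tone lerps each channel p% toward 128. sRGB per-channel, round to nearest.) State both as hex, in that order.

25% shade:
  R: 173 − 43.25 = 129.75 → 130
  G: 49 − 12.25 = 36.75 → 37
  B: 60 + 0.25×(0−60) = 60 − 15 = 45 → 45
  → #82252d
66% tone:
  R: 173 + 0.66×(128−173) = 173 − 29.7 = 143.3 → 143
  G: 49 + 52.14 = 101.14 → 101
  B: 60 + 0.66×(128−60) = 60 + 44.88 = 104.88 → 105
  → #8f6569

#82252d, #8f6569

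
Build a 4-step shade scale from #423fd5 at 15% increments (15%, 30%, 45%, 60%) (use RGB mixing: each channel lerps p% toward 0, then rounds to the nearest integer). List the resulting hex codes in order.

#423fd5 is rgb(66, 63, 213).
15%: (66 − 9.9 = 56.1→56, 63 − 9.45 = 53.55→54, 213 − 31.95 = 181.05→181) → #3836b5
30%: (66 − 19.8 = 46.2→46, 63 − 18.9 = 44.1→44, 213 − 63.9 = 149.1→149) → #2e2c95
45%: (66 − 29.7 = 36.3→36, 63 − 28.35 = 34.65→35, 213 − 95.85 = 117.15→117) → #242375
60%: (66 − 39.6 = 26.4→26, 63 − 37.8 = 25.2→25, 213 − 127.8 = 85.2→85) → #1a1955

#3836b5, #2e2c95, #242375, #1a1955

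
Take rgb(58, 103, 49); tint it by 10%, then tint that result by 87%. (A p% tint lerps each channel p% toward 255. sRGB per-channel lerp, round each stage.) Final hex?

#E8EDE7

A 10% tint moves each channel 10% toward 255:
  R: 58 + 0.1×(255−58) = 58 + 19.7 = 77.7 → 78
  G: 103 + 15.2 = 118.2 → 118
  B: 49 + 0.1×(255−49) = 49 + 20.6 = 69.6 → 70
After the tint: rgb(78, 118, 70) = #4E7646.
Lerp each channel 87% toward 255:
  R: 78 + 0.87×(255−78) = 78 + 153.99 = 231.99 → 232
  G: 118 + 0.87×(255−118) = 118 + 119.19 = 237.19 → 237
  B: 70 + 160.95 = 230.95 → 231
rgb(232, 237, 231) = #E8EDE7.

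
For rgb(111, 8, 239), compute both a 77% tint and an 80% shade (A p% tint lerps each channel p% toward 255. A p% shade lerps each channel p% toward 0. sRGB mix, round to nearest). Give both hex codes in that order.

77% tint:
  R: 111 + 0.77×(255−111) = 111 + 110.88 = 221.88 → 222
  G: 8 + 190.19 = 198.19 → 198
  B: 239 + 0.77×(255−239) = 239 + 12.32 = 251.32 → 251
  → #DEC6FB
80% shade:
  R: 111 + 0.8×(0−111) = 111 − 88.8 = 22.2 → 22
  G: 8 + 0.8×(0−8) = 8 − 6.4 = 1.6 → 2
  B: 239 − 191.2 = 47.8 → 48
  → #160230

#DEC6FB, #160230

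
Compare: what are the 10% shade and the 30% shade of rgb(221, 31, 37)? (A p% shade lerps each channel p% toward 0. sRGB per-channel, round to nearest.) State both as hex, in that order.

#c71c21, #9b161a

10% shade:
  R: 221 + 0.1×(0−221) = 221 − 22.1 = 198.9 → 199
  G: 31 − 3.1 = 27.9 → 28
  B: 37 − 3.7 = 33.3 → 33
  → #c71c21
30% shade:
  R: 221 − 66.3 = 154.7 → 155
  G: 31 − 9.3 = 21.7 → 22
  B: 37 + 0.3×(0−37) = 37 − 11.1 = 25.9 → 26
  → #9b161a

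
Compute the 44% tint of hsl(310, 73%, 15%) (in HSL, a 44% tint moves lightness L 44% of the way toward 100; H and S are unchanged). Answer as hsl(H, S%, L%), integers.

hsl(310, 73%, 52%)

L moves 44% from 15 toward 100: 15 + 37.4 = 52.4 → 52.
H and S are unchanged.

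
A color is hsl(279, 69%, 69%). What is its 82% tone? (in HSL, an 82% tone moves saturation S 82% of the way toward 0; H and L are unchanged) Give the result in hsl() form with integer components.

S moves 82% from 69 toward 0: 69 − 56.58 = 12.42 → 12.
H and L are unchanged.

hsl(279, 12%, 69%)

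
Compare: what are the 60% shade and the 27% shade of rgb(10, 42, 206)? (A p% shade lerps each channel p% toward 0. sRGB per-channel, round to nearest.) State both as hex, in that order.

60% shade:
  R: 10 − 6 = 4 → 4
  G: 42 − 25.2 = 16.8 → 17
  B: 206 + 0.6×(0−206) = 206 − 123.6 = 82.4 → 82
  → #041152
27% shade:
  R: 10 + 0.27×(0−10) = 10 − 2.7 = 7.3 → 7
  G: 42 − 11.34 = 30.66 → 31
  B: 206 − 55.62 = 150.38 → 150
  → #071f96

#041152, #071f96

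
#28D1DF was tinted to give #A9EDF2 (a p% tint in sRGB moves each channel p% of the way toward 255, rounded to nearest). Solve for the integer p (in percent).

60%

#28D1DF is rgb(40, 209, 223); #A9EDF2 is rgb(169, 237, 242).
On the R channel (widest range): 169 ≈ 40 + (p/100)(255 − 40), so p ≈ 100×(169 − 40)/(255 − 40) = 12900/215 = 60.00.
p = 60 reproduces all three channels after rounding.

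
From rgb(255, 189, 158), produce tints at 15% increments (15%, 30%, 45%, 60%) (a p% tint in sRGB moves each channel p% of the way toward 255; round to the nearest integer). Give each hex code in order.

15%: (255→255, 189 + 9.9 = 198.9→199, 158 + 14.55 = 172.55→173) → #ffc7ad
30%: (255→255, 189 + 19.8 = 208.8→209, 158 + 29.1 = 187.1→187) → #ffd1bb
45%: (255→255, 189 + 29.7 = 218.7→219, 158 + 43.65 = 201.65→202) → #ffdbca
60%: (255→255, 189 + 39.6 = 228.6→229, 158 + 58.2 = 216.2→216) → #ffe5d8

#ffc7ad, #ffd1bb, #ffdbca, #ffe5d8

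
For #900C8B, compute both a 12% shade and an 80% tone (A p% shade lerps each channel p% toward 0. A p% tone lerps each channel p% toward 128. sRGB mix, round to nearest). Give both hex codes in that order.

#900C8B is rgb(144, 12, 139).
12% shade:
  R: 144 − 17.28 = 126.72 → 127
  G: 12 − 1.44 = 10.56 → 11
  B: 139 − 16.68 = 122.32 → 122
  → #7F0B7A
80% tone:
  R: 144 − 12.8 = 131.2 → 131
  G: 12 + 92.8 = 104.8 → 105
  B: 139 − 8.8 = 130.2 → 130
  → #836982

#7F0B7A, #836982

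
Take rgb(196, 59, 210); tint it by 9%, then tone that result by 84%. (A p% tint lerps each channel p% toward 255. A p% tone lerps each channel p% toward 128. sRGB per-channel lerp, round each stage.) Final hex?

#8C788E

A 9% tint moves each channel 9% toward 255:
  R: 196 + 0.09×(255−196) = 196 + 5.31 = 201.31 → 201
  G: 59 + 17.64 = 76.64 → 77
  B: 210 + 4.05 = 214.05 → 214
After the tint: rgb(201, 77, 214) = #C94DD6.
Lerp each channel 84% toward 128:
  R: 201 − 61.32 = 139.68 → 140
  G: 77 + 0.84×(128−77) = 77 + 42.84 = 119.84 → 120
  B: 214 − 72.24 = 141.76 → 142
rgb(140, 120, 142) = #8C788E.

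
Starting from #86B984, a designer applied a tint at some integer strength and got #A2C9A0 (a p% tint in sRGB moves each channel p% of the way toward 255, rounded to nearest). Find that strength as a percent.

23%

#86B984 is rgb(134, 185, 132); #A2C9A0 is rgb(162, 201, 160).
On the B channel (widest range): 160 ≈ 132 + (p/100)(255 − 132), so p ≈ 100×(160 − 132)/(255 − 132) = 2800/123 = 22.76.
p = 23 reproduces all three channels after rounding.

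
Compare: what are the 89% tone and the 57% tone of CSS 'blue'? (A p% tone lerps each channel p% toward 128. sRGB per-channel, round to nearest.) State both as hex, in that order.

CSS blue is rgb(0, 0, 255).
89% tone:
  R: 0 + 0.89×(128−0) = 0 + 113.92 = 113.92 → 114
  G: 0 + 0.89×(128−0) = 0 + 113.92 = 113.92 → 114
  B: 255 + 0.89×(128−255) = 255 − 113.03 = 141.97 → 142
  → #72728E
57% tone:
  R: 0 + 0.57×(128−0) = 0 + 72.96 = 72.96 → 73
  G: 0 + 0.57×(128−0) = 0 + 72.96 = 72.96 → 73
  B: 255 + 0.57×(128−255) = 255 − 72.39 = 182.61 → 183
  → #4949B7

#72728E, #4949B7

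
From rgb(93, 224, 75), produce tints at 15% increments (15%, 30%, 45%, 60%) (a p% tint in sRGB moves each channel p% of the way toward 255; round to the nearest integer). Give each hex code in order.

#75e566, #8ee981, #a6ee9c, #bef3b7

15%: (93 + 24.3 = 117.3→117, 224 + 4.65 = 228.65→229, 75 + 27 = 102→102) → #75e566
30%: (93 + 48.6 = 141.6→142, 224 + 9.3 = 233.3→233, 75 + 54 = 129→129) → #8ee981
45%: (93 + 72.9 = 165.9→166, 224 + 13.95 = 237.95→238, 75 + 81 = 156→156) → #a6ee9c
60%: (93 + 97.2 = 190.2→190, 224 + 18.6 = 242.6→243, 75 + 108 = 183→183) → #bef3b7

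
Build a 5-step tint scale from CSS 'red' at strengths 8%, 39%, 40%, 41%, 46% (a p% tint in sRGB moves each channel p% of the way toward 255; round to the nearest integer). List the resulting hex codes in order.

CSS red is rgb(255, 0, 0).
8%: (255→255, 0 + 20.4 = 20.4→20, 0 + 20.4 = 20.4→20) → #FF1414
39%: (255→255, 0 + 99.45 = 99.45→99, 0 + 99.45 = 99.45→99) → #FF6363
40%: (255→255, 0 + 102 = 102→102, 0 + 102 = 102→102) → #FF6666
41%: (255→255, 0 + 104.55 = 104.55→105, 0 + 104.55 = 104.55→105) → #FF6969
46%: (255→255, 0 + 117.3 = 117.3→117, 0 + 117.3 = 117.3→117) → #FF7575

#FF1414, #FF6363, #FF6666, #FF6969, #FF7575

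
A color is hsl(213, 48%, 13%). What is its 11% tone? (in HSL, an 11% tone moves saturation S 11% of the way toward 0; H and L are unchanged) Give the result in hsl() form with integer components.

S moves 11% from 48 toward 0: 48 − 5.28 = 42.72 → 43.
H and L are unchanged.

hsl(213, 43%, 13%)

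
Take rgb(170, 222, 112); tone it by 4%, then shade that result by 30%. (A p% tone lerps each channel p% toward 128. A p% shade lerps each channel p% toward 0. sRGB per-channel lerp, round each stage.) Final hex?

A 4% tone moves each channel 4% toward 128:
  R: 170 + 0.04×(128−170) = 170 − 1.68 = 168.32 → 168
  G: 222 − 3.76 = 218.24 → 218
  B: 112 + 0.64 = 112.64 → 113
After the tone: rgb(168, 218, 113) = #A8DA71.
Per channel, c → c + 0.3(0 − c):
  R: 168 + 0.3×(0−168) = 168 − 50.4 = 117.6 → 118
  G: 218 + 0.3×(0−218) = 218 − 65.4 = 152.6 → 153
  B: 113 − 33.9 = 79.1 → 79
rgb(118, 153, 79) = #76994F.

#76994F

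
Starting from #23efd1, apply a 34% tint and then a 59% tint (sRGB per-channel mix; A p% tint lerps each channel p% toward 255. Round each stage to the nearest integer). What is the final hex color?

#c4faf3

#23efd1 is rgb(35, 239, 209).
Lerp each channel 34% toward 255:
  R: 35 + 74.8 = 109.8 → 110
  G: 239 + 0.34×(255−239) = 239 + 5.44 = 244.44 → 244
  B: 209 + 0.34×(255−209) = 209 + 15.64 = 224.64 → 225
After the tint: rgb(110, 244, 225) = #6ef4e1.
Lerp each channel 59% toward 255:
  R: 110 + 0.59×(255−110) = 110 + 85.55 = 195.55 → 196
  G: 244 + 6.49 = 250.49 → 250
  B: 225 + 17.7 = 242.7 → 243
rgb(196, 250, 243) = #c4faf3.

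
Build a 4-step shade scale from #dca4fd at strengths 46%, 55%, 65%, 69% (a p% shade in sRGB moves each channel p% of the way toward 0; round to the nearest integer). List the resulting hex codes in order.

#dca4fd is rgb(220, 164, 253).
46%: (220 − 101.2 = 118.8→119, 164 − 75.44 = 88.56→89, 253 − 116.38 = 136.62→137) → #775989
55%: (220 − 121 = 99→99, 164 − 90.2 = 73.8→74, 253 − 139.15 = 113.85→114) → #634a72
65%: (220 − 143 = 77→77, 164 − 106.6 = 57.4→57, 253 − 164.45 = 88.55→89) → #4d3959
69%: (220 − 151.8 = 68.2→68, 164 − 113.16 = 50.84→51, 253 − 174.57 = 78.43→78) → #44334e

#775989, #634a72, #4d3959, #44334e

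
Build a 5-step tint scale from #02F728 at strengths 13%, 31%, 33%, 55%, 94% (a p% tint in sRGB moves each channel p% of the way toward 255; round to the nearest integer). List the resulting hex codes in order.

#23F844, #50F96B, #55FA6F, #8DFB9E, #F0FFF2

#02F728 is rgb(2, 247, 40).
13%: (2 + 32.89 = 34.89→35, 247 + 1.04 = 248.04→248, 40 + 27.95 = 67.95→68) → #23F844
31%: (2 + 78.43 = 80.43→80, 247 + 2.48 = 249.48→249, 40 + 66.65 = 106.65→107) → #50F96B
33%: (2 + 83.49 = 85.49→85, 247 + 2.64 = 249.64→250, 40 + 70.95 = 110.95→111) → #55FA6F
55%: (2 + 139.15 = 141.15→141, 247 + 4.4 = 251.4→251, 40 + 118.25 = 158.25→158) → #8DFB9E
94%: (2 + 237.82 = 239.82→240, 247 + 7.52 = 254.52→255, 40 + 202.1 = 242.1→242) → #F0FFF2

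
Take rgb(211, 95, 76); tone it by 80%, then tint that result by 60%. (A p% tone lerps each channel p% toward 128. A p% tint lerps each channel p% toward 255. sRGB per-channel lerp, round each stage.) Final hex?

Lerp each channel 80% toward 128:
  R: 211 + 0.8×(128−211) = 211 − 66.4 = 144.6 → 145
  G: 95 + 0.8×(128−95) = 95 + 26.4 = 121.4 → 121
  B: 76 + 41.6 = 117.6 → 118
After the tone: rgb(145, 121, 118) = #917976.
Lerp each channel 60% toward 255:
  R: 145 + 0.6×(255−145) = 145 + 66 = 211 → 211
  G: 121 + 0.6×(255−121) = 121 + 80.4 = 201.4 → 201
  B: 118 + 82.2 = 200.2 → 200
rgb(211, 201, 200) = #D3C9C8.

#D3C9C8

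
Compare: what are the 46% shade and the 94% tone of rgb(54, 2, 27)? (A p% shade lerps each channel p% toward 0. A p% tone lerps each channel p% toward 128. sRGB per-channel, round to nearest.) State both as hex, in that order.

46% shade:
  R: 54 + 0.46×(0−54) = 54 − 24.84 = 29.16 → 29
  G: 2 − 0.92 = 1.08 → 1
  B: 27 + 0.46×(0−27) = 27 − 12.42 = 14.58 → 15
  → #1d010f
94% tone:
  R: 54 + 0.94×(128−54) = 54 + 69.56 = 123.56 → 124
  G: 2 + 0.94×(128−2) = 2 + 118.44 = 120.44 → 120
  B: 27 + 0.94×(128−27) = 27 + 94.94 = 121.94 → 122
  → #7c787a

#1d010f, #7c787a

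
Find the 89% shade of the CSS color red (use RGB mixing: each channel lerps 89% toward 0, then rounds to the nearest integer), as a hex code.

CSS red is rgb(255, 0, 0).
Per channel, c → c + 0.89(0 − c):
  R: 255 − 226.95 = 28.05 → 28
  G: 0 + 0 = 0 → 0
  B: 0 + 0 = 0 → 0
rgb(28, 0, 0) = #1c0000.

#1c0000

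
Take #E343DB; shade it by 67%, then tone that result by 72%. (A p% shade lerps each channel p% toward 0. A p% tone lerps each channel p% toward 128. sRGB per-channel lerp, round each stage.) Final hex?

#716270

#E343DB is rgb(227, 67, 219).
Lerp each channel 67% toward 0:
  R: 227 − 152.09 = 74.91 → 75
  G: 67 + 0.67×(0−67) = 67 − 44.89 = 22.11 → 22
  B: 219 − 146.73 = 72.27 → 72
After the shade: rgb(75, 22, 72) = #4B1648.
Lerp each channel 72% toward 128:
  R: 75 + 38.16 = 113.16 → 113
  G: 22 + 76.32 = 98.32 → 98
  B: 72 + 0.72×(128−72) = 72 + 40.32 = 112.32 → 112
rgb(113, 98, 112) = #716270.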